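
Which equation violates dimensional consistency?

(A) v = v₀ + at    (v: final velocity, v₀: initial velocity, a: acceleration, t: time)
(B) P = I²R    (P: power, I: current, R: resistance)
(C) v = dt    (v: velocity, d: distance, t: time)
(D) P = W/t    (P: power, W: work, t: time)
(C) v = dt

The equation (C) v = dt is dimensionally incorrect.

LHS (v): [L T^-1]
RHS (dt): [L T] ✗

The dimensions do not match. The other three equations balance.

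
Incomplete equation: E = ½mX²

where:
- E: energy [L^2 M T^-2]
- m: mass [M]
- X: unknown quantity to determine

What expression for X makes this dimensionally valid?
X = v (velocity), dimensions [L T^-1]

E has dimensions [L^2 M T^-2]; the rest of the RHS (½m) has dimensions [M].
So X² must have dimensions [L^2 T^-2], i.e. X has dimensions [L T^-1] — X = v (velocity).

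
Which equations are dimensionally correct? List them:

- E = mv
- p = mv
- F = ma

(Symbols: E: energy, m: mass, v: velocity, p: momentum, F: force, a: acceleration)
Dimensionally correct: p = mv, F = ma
Dimensionally incorrect: E = mv
Ordered (correct first, then incorrect): p = mv, F = ma, E = mv

- E = mv: LHS [L^2 M T^-2], RHS [L M T^-1] → incorrect ✗
- p = mv: LHS [L M T^-1], RHS [L M T^-1] → correct ✓
- F = ma: LHS [L M T^-2], RHS [L M T^-2] → correct ✓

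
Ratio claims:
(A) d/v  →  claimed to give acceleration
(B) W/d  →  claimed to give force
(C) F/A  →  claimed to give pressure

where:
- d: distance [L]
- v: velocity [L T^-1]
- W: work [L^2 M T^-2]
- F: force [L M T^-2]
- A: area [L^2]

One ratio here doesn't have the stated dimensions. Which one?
(A) d/v does not give acceleration

(A) d/v: [T] ≠ acceleration [L T^-2] ✗
(B) W/d: [L M T^-2] = force [L M T^-2] ✓
(C) F/A: [L^-1 M T^-2] = pressure [L^-1 M T^-2] ✓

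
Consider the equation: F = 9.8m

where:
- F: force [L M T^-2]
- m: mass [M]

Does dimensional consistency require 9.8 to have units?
Yes

F has dimensions [L M T^-2], while m alone has dimensions [M]. For the equation to balance, the factor 9.8 must carry dimensions [L T^-2] — it is a dimensional constant (a numerical value of a physical quantity with its units suppressed), not a pure number.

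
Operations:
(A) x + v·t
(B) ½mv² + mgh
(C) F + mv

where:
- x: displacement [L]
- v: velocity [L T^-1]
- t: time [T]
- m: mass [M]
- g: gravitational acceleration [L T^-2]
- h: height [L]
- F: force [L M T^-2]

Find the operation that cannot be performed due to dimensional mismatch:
(C) F + mv

(A) x + v·t: x [L] and v·t [L] — same dimensions ✓
(B) ½mv² + mgh: ½mv² [L^2 M T^-2] and mgh [L^2 M T^-2] — same dimensions ✓
(C) F + mv: F [L M T^-2] and mv [L M T^-1] — different dimensions cannot be added/subtracted ✗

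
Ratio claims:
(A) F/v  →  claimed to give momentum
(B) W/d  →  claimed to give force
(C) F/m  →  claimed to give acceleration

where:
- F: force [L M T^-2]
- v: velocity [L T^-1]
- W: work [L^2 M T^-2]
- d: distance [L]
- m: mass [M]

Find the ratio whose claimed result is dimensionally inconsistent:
(A) F/v does not give momentum

(A) F/v: [M T^-1] ≠ momentum [L M T^-1] ✗
(B) W/d: [L M T^-2] = force [L M T^-2] ✓
(C) F/m: [L T^-2] = acceleration [L T^-2] ✓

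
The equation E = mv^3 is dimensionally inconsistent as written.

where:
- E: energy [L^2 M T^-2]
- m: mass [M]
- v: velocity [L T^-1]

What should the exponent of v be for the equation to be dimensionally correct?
The exponent of v should be 2: E = mv^2

The LHS E has dimensions [L^2 M T^-2]; v has dimensions [L T^-1].
As written, the RHS mv^3 (exponent 3 on v) has dimensions [L^3 M T^-3], which does not match.
With exponent 2, the RHS mv^2 has dimensions [L^2 M T^-2], matching the LHS.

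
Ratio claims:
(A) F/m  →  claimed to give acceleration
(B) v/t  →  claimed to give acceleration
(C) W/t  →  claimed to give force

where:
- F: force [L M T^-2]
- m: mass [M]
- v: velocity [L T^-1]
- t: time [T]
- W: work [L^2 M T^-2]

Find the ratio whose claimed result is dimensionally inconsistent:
(C) W/t does not give force

(A) F/m: [L T^-2] = acceleration [L T^-2] ✓
(B) v/t: [L T^-2] = acceleration [L T^-2] ✓
(C) W/t: [L^2 M T^-3] ≠ force [L M T^-2] ✗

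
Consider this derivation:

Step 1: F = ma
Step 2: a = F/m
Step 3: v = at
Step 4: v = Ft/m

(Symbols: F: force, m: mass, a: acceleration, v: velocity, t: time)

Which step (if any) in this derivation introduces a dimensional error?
No step introduces an error — all steps are dimensionally consistent.

Step 1: F = ma → LHS [L M T^-2], RHS [L M T^-2] ✓
Step 2: a = F/m → LHS [L T^-2], RHS [L T^-2] ✓
Step 3: v = at → LHS [L T^-1], RHS [L T^-1] ✓
Step 4: v = Ft/m → LHS [L T^-1], RHS [L T^-1] ✓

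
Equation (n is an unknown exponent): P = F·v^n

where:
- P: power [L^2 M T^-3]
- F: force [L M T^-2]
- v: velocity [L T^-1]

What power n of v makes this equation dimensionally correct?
n = 1

P has dimensions [L^2 M T^-3]; v has dimensions [L T^-1].
The rest of the RHS has dimensions [L M T^-2], so v^n must supply [L T^-1].
With n = 1: F·v^1 has dimensions [L^2 M T^-3], matching the LHS ✓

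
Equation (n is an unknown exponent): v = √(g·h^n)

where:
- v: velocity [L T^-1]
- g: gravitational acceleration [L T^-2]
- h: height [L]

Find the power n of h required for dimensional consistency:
n = 1

v has dimensions [L T^-1]; h has dimensions [L].
With n = 1: √(g·h^1) has dimensions [L T^-1], matching the LHS ✓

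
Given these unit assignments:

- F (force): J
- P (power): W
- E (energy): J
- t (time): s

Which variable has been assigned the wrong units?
F

The variable F (force) should have units N, not J.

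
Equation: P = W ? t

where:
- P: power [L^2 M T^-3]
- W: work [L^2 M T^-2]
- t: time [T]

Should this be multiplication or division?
division (÷): P = W ÷ t

P [L^2 M T^-3]; W [L^2 M T^-2]; t [T].
W × t → [L^2 M T^-1] ✗
W ÷ t → [L^2 M T^-3] ✓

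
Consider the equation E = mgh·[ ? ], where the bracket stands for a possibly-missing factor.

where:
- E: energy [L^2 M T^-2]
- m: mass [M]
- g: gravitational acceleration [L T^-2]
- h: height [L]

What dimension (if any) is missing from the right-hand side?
Nothing is missing — the bracketed factor must be dimensionless.

E has dimensions [L^2 M T^-2] and mgh already has dimensions [L^2 M T^-2], so E = mgh is dimensionally complete.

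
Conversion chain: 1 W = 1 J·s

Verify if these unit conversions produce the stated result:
The chain is incorrect (it contains an error).

Incorrect: Watt is J/s, not J·s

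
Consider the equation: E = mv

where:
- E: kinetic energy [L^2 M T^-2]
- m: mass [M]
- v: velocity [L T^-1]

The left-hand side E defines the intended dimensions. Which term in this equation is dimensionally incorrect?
The right-hand side term mv

E has dimensions [L^2 M T^-2], but mv has dimensions [L M T^-1], so the term mv is dimensionally wrong for E.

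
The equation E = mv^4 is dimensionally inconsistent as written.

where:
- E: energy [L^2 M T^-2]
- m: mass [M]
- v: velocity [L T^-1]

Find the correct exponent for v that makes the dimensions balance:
The exponent of v should be 2: E = mv^2

The LHS E has dimensions [L^2 M T^-2]; v has dimensions [L T^-1].
As written, the RHS mv^4 (exponent 4 on v) has dimensions [L^4 M T^-4], which does not match.
With exponent 2, the RHS mv^2 has dimensions [L^2 M T^-2], matching the LHS.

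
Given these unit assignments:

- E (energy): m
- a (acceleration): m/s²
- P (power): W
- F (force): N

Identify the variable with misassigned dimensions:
E

The variable E (energy) should have units J, not m.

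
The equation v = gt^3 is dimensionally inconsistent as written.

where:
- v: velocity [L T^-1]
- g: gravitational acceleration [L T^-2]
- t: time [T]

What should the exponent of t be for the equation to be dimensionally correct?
The exponent of t should be 1: v = gt

The LHS v has dimensions [L T^-1]; t has dimensions [T].
As written, the RHS gt^3 (exponent 3 on t) has dimensions [L T], which does not match.
With exponent 1, the RHS gt has dimensions [L T^-1], matching the LHS.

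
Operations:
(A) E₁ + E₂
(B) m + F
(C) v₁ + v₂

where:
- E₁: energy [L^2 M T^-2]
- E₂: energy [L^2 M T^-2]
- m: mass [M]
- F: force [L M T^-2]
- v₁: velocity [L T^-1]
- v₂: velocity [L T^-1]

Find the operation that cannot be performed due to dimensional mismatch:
(B) m + F

(A) E₁ + E₂: E₁ [L^2 M T^-2] and E₂ [L^2 M T^-2] — same dimensions ✓
(B) m + F: m [M] and F [L M T^-2] — different dimensions cannot be added/subtracted ✗
(C) v₁ + v₂: v₁ [L T^-1] and v₂ [L T^-1] — same dimensions ✓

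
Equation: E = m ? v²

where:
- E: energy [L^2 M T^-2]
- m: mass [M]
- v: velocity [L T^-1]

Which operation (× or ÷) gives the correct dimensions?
multiplication (×): E = m × v²

E [L^2 M T^-2]; m [M]; v² [L^2 T^-2].
m × v² → [L^2 M T^-2] ✓
m ÷ v² → [L^-2 M T^2] ✗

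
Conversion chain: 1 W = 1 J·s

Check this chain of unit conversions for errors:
The chain is incorrect (it contains an error).

Incorrect: Watt is J/s, not J·s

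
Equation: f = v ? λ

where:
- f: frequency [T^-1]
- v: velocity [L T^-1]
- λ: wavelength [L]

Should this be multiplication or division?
division (÷): f = v ÷ λ

f [T^-1]; v [L T^-1]; λ [L].
v × λ → [L^2 T^-1] ✗
v ÷ λ → [T^-1] ✓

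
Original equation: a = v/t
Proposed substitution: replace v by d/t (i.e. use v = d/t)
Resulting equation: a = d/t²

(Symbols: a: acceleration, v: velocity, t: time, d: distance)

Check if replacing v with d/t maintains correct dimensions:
Yes

[v] = [L T^-1] and [d/t] = [L T^-1]. These match, so the substitution replaces a quantity by one of the same dimensions and the result a = d/t² has LHS [L T^-2] vs RHS [L T^-2] — still consistent.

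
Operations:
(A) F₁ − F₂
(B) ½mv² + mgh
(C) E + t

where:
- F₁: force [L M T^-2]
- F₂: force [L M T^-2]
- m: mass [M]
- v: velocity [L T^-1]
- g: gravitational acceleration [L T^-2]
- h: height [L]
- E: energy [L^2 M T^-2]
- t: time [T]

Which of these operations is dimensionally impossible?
(C) E + t

(A) F₁ − F₂: F₁ [L M T^-2] and F₂ [L M T^-2] — same dimensions ✓
(B) ½mv² + mgh: ½mv² [L^2 M T^-2] and mgh [L^2 M T^-2] — same dimensions ✓
(C) E + t: E [L^2 M T^-2] and t [T] — different dimensions cannot be added/subtracted ✗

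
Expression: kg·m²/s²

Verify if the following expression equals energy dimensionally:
Yes

The expression kg·m²/s² has dimensions [L^2 M T^-2], which is exactly energy [L^2 M T^-2].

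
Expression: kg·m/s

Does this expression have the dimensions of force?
No

The expression kg·m/s has dimensions [L M T^-1], but force has dimensions [L M T^-2].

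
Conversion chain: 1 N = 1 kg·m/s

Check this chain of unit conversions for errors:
The chain is incorrect (it contains an error).

Incorrect: Newton is kg·m/s², not kg·m/s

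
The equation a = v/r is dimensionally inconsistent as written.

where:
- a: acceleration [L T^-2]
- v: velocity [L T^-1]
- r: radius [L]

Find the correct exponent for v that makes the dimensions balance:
The exponent of v should be 2: a = v^2/r

The LHS a has dimensions [L T^-2]; v has dimensions [L T^-1].
As written, the RHS v/r (exponent 1 on v) has dimensions [T^-1], which does not match.
With exponent 2, the RHS v^2/r has dimensions [L T^-2], matching the LHS.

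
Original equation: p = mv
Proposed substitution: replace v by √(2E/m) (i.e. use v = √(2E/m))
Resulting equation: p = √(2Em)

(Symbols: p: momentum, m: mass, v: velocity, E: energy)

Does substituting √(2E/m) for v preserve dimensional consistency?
Yes

[v] = [L T^-1] and [√(2E/m)] = [L T^-1]. These match, so the substitution replaces a quantity by one of the same dimensions and the result p = √(2Em) has LHS [L M T^-1] vs RHS [L M T^-1] — still consistent.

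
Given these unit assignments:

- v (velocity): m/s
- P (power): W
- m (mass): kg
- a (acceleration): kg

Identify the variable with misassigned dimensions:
a

The variable a (acceleration) should have units m/s², not kg.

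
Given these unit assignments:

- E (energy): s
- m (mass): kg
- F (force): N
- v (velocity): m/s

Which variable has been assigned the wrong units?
E

The variable E (energy) should have units J, not s.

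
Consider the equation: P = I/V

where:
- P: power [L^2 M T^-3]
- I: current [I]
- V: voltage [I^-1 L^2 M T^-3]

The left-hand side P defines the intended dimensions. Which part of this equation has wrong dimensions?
The right-hand side term I/V

P has dimensions [L^2 M T^-3], but I/V has dimensions [I^2 L^-2 M^-1 T^3], so the term I/V is dimensionally wrong for P.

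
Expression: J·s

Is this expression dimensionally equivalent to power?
No

The expression J·s has dimensions [L^2 M T^-1], but power has dimensions [L^2 M T^-3].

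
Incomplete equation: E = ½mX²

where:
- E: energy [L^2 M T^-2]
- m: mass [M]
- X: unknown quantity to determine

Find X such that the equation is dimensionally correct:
X = v (velocity), dimensions [L T^-1]

E has dimensions [L^2 M T^-2]; the rest of the RHS (½m) has dimensions [M].
So X² must have dimensions [L^2 T^-2], i.e. X has dimensions [L T^-1] — X = v (velocity).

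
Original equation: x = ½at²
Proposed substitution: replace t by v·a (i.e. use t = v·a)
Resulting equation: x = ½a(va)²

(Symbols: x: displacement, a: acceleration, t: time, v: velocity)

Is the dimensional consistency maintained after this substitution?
No

[t] = [T] and [v·a] = [L^2 T^-3]. These differ, so the substitution replaces a quantity by one of different dimensions and the result x = ½a(va)² has LHS [L] vs RHS [L^5 T^-8] — inconsistent.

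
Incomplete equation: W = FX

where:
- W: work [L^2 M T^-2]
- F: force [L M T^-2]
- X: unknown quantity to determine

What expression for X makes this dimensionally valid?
X = d (distance), dimensions [L]

W has dimensions [L^2 M T^-2]; the rest of the RHS (F) has dimensions [L M T^-2].
So X must have dimensions [L] — X = d (distance).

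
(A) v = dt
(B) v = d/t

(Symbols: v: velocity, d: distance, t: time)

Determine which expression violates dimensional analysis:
(A)

(A) v = dt: LHS [L T^-1], RHS [L T] ✗
(B) v = d/t: LHS [L T^-1], RHS [L T^-1] ✓

Expression (A) v = dt is dimensionally incorrect.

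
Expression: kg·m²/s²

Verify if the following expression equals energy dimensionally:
Yes

The expression kg·m²/s² has dimensions [L^2 M T^-2], which is exactly energy [L^2 M T^-2].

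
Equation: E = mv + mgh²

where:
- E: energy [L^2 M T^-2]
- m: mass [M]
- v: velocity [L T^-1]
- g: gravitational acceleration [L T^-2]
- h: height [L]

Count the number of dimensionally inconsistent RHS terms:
2

LHS E: [L^2 M T^-2]
- mv: [L M T^-1] ✗
- mgh²: [L^3 M T^-2] ✗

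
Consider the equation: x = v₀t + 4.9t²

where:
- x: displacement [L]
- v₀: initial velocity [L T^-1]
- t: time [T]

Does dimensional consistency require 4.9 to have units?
Yes

x has dimensions [L], while t² alone has dimensions [T^2]. For the equation to balance, the factor 4.9 must carry dimensions [L T^-2] — it is a dimensional constant (a numerical value of a physical quantity with its units suppressed), not a pure number.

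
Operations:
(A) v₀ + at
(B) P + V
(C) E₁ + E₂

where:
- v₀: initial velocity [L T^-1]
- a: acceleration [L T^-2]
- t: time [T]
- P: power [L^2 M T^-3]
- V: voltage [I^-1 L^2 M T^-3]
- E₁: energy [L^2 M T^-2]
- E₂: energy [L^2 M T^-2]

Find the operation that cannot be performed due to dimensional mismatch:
(B) P + V

(A) v₀ + at: v₀ [L T^-1] and at [L T^-1] — same dimensions ✓
(B) P + V: P [L^2 M T^-3] and V [I^-1 L^2 M T^-3] — different dimensions cannot be added/subtracted ✗
(C) E₁ + E₂: E₁ [L^2 M T^-2] and E₂ [L^2 M T^-2] — same dimensions ✓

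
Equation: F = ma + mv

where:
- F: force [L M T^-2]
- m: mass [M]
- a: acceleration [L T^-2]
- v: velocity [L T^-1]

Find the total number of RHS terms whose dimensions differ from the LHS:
1

LHS F: [L M T^-2]
- ma: [L M T^-2] ✓
- mv: [L M T^-1] ✗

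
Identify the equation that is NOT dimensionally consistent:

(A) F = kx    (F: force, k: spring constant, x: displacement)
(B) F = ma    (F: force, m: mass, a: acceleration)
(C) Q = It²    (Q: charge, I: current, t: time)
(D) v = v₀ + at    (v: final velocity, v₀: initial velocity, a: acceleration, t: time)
(C) Q = It²

The equation (C) Q = It² is dimensionally incorrect.

LHS (Q): [I T]
RHS (It²): [I T^2] ✗

The dimensions do not match. The other three equations balance.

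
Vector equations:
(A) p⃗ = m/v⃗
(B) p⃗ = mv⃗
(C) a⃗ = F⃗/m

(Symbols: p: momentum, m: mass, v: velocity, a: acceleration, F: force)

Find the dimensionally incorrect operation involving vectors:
(A) p⃗ = m/v⃗

(A) p⃗ = m/v⃗: LHS [L M T^-1], RHS [L^-1 M T] ✗ — momentum is mass times velocity; should be mv⃗ (and division by a vector is undefined)
(B) p⃗ = mv⃗: LHS [L M T^-1], RHS [L M T^-1] ✓ — mass (scalar) times velocity (vector)
(C) a⃗ = F⃗/m: LHS [L T^-2], RHS [L T^-2] ✓ — force (vector) divided by mass (scalar)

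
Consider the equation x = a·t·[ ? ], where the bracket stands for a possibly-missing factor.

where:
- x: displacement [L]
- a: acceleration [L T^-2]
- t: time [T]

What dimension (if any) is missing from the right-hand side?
[T] — time (e.g. t)

x has dimensions [L]; a·t has dimensions [L T^-1].
The bracketed factor must supply [L] / [L T^-1] = [T].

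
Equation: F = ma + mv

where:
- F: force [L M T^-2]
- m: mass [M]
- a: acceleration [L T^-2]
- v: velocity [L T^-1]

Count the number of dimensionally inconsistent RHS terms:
1

LHS F: [L M T^-2]
- ma: [L M T^-2] ✓
- mv: [L M T^-1] ✗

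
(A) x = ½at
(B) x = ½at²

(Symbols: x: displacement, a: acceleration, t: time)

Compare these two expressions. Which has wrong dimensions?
(A)

(A) x = ½at: LHS [L], RHS [L T^-1] ✗
(B) x = ½at²: LHS [L], RHS [L] ✓

Expression (A) x = ½at is dimensionally incorrect.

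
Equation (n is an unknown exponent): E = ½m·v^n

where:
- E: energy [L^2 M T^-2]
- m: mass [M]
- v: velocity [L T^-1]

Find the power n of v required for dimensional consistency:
n = 2

E has dimensions [L^2 M T^-2]; v has dimensions [L T^-1].
The rest of the RHS has dimensions [M], so v^n must supply [L^2 T^-2].
With n = 2: ½m·v^2 has dimensions [L^2 M T^-2], matching the LHS ✓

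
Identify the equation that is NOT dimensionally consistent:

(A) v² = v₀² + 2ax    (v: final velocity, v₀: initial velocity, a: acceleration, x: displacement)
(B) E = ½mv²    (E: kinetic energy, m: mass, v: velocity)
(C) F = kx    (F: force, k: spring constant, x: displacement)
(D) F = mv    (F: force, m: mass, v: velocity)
(D) F = mv

The equation (D) F = mv is dimensionally incorrect.

LHS (F): [L M T^-2]
RHS (mv): [L M T^-1] ✗

The dimensions do not match. The other three equations balance.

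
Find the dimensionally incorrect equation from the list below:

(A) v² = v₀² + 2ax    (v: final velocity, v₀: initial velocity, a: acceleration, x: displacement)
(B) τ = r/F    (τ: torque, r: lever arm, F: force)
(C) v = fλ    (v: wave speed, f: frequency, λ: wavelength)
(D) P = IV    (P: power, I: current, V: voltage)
(B) τ = r/F

The equation (B) τ = r/F is dimensionally incorrect.

LHS (τ): [L^2 M T^-2]
RHS (r/F): [M^-1 T^2] ✗

The dimensions do not match. The other three equations balance.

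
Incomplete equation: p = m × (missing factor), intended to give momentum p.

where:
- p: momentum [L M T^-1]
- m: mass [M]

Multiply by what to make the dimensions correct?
v (velocity), dimensions [L T^-1]

p has dimensions [L M T^-1] and m has dimensions [M].
The missing factor must have dimensions [L M T^-1] / [M] = [L T^-1], i.e. velocity (v).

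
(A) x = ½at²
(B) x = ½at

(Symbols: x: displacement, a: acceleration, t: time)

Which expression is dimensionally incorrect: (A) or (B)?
(B)

(A) x = ½at²: LHS [L], RHS [L] ✓
(B) x = ½at: LHS [L], RHS [L T^-1] ✗

Expression (B) x = ½at is dimensionally incorrect.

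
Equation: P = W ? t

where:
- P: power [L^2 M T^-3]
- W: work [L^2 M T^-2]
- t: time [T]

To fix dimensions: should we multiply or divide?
division (÷): P = W ÷ t

P [L^2 M T^-3]; W [L^2 M T^-2]; t [T].
W × t → [L^2 M T^-1] ✗
W ÷ t → [L^2 M T^-3] ✓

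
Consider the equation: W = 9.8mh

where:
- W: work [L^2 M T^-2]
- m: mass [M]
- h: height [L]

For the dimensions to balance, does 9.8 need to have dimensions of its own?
Yes

W has dimensions [L^2 M T^-2], while mh alone has dimensions [L M]. For the equation to balance, the factor 9.8 must carry dimensions [L T^-2] — it is a dimensional constant (a numerical value of a physical quantity with its units suppressed), not a pure number.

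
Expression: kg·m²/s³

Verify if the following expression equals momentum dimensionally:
No

The expression kg·m²/s³ has dimensions [L^2 M T^-3], but momentum has dimensions [L M T^-1].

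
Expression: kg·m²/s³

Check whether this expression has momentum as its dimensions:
No

The expression kg·m²/s³ has dimensions [L^2 M T^-3], but momentum has dimensions [L M T^-1].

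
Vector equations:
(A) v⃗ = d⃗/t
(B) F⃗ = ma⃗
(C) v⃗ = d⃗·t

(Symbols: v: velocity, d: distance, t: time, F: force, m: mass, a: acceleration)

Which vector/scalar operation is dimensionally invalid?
(C) v⃗ = d⃗·t

(A) v⃗ = d⃗/t: LHS [L T^-1], RHS [L T^-1] ✓ — displacement (vector) divided by time (scalar)
(B) F⃗ = ma⃗: LHS [L M T^-2], RHS [L M T^-2] ✓ — Force and acceleration are vectors, mass is a scalar
(C) v⃗ = d⃗·t: LHS [L T^-1], RHS [L T] ✗ — velocity is displacement per time; should be d⃗/t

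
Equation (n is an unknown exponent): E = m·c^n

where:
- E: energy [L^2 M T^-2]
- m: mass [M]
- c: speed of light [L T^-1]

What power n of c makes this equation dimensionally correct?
n = 2

E has dimensions [L^2 M T^-2]; c has dimensions [L T^-1].
The rest of the RHS has dimensions [M], so c^n must supply [L^2 T^-2].
With n = 2: m·c^2 has dimensions [L^2 M T^-2], matching the LHS ✓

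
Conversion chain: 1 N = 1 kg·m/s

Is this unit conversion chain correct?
The chain is incorrect (it contains an error).

Incorrect: Newton is kg·m/s², not kg·m/s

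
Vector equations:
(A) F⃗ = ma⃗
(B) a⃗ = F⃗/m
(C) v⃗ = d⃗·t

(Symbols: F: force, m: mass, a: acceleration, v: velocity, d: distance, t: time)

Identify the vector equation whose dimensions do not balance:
(C) v⃗ = d⃗·t

(A) F⃗ = ma⃗: LHS [L M T^-2], RHS [L M T^-2] ✓ — Force and acceleration are vectors, mass is a scalar
(B) a⃗ = F⃗/m: LHS [L T^-2], RHS [L T^-2] ✓ — force (vector) divided by mass (scalar)
(C) v⃗ = d⃗·t: LHS [L T^-1], RHS [L T] ✗ — velocity is displacement per time; should be d⃗/t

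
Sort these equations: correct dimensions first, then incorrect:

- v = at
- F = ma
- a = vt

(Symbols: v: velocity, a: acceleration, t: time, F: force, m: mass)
Dimensionally correct: v = at, F = ma
Dimensionally incorrect: a = vt
Ordered (correct first, then incorrect): v = at, F = ma, a = vt

- v = at: LHS [L T^-1], RHS [L T^-1] → correct ✓
- F = ma: LHS [L M T^-2], RHS [L M T^-2] → correct ✓
- a = vt: LHS [L T^-2], RHS [L] → incorrect ✗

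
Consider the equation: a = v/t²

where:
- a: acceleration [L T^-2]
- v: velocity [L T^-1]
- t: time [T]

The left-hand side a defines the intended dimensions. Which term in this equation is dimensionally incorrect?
The right-hand side term v/t²

a has dimensions [L T^-2], but v/t² has dimensions [L T^-3], so the term v/t² is dimensionally wrong for a.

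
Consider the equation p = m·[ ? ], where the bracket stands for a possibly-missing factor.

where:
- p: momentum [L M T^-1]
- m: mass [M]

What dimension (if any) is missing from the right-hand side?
[L T^-1] — velocity (e.g. v)

p has dimensions [L M T^-1]; m has dimensions [M].
The bracketed factor must supply [L M T^-1] / [M] = [L T^-1].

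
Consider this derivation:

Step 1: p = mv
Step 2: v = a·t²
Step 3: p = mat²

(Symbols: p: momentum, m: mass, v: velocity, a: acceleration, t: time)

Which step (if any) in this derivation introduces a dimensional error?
Step 2

Step 1: p = mv → LHS [L M T^-1], RHS [L M T^-1] ✓
Step 2: v = a·t² → LHS [L T^-1], RHS [L] ✗

The first dimensional inconsistency appears in step 2: v = a·t²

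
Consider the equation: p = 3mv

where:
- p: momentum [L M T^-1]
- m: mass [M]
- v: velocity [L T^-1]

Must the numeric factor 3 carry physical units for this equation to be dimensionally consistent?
No

p has dimensions [L M T^-1] and mv already has dimensions [L M T^-1], so the equation balances without 3 contributing any dimensions. 3 is a pure (dimensionless) number; changing or removing it would not affect dimensional consistency.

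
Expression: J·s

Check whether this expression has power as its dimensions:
No

The expression J·s has dimensions [L^2 M T^-1], but power has dimensions [L^2 M T^-3].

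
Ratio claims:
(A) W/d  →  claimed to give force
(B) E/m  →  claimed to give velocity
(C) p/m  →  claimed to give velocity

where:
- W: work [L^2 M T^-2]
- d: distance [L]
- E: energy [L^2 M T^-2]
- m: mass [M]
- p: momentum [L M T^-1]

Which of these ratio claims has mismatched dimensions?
(B) E/m does not give velocity

(A) W/d: [L M T^-2] = force [L M T^-2] ✓
(B) E/m: [L^2 T^-2] ≠ velocity [L T^-1] ✗
(C) p/m: [L T^-1] = velocity [L T^-1] ✓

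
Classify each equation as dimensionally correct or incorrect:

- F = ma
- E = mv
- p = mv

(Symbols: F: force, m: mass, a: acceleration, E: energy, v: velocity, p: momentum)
Dimensionally correct: F = ma, p = mv
Dimensionally incorrect: E = mv
Ordered (correct first, then incorrect): F = ma, p = mv, E = mv

- F = ma: LHS [L M T^-2], RHS [L M T^-2] → correct ✓
- E = mv: LHS [L^2 M T^-2], RHS [L M T^-1] → incorrect ✗
- p = mv: LHS [L M T^-1], RHS [L M T^-1] → correct ✓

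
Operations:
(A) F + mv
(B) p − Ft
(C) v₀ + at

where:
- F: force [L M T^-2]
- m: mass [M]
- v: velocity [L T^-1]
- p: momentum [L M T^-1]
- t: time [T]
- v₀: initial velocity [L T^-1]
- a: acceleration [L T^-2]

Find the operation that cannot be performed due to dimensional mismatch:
(A) F + mv

(A) F + mv: F [L M T^-2] and mv [L M T^-1] — different dimensions cannot be added/subtracted ✗
(B) p − Ft: p [L M T^-1] and Ft [L M T^-1] — same dimensions ✓
(C) v₀ + at: v₀ [L T^-1] and at [L T^-1] — same dimensions ✓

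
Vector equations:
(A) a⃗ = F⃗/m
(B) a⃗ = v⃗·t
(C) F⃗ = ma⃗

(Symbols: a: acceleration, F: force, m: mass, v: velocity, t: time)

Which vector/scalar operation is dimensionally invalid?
(B) a⃗ = v⃗·t

(A) a⃗ = F⃗/m: LHS [L T^-2], RHS [L T^-2] ✓ — force (vector) divided by mass (scalar)
(B) a⃗ = v⃗·t: LHS [L T^-2], RHS [L] ✗ — acceleration is velocity per time; should be v⃗/t
(C) F⃗ = ma⃗: LHS [L M T^-2], RHS [L M T^-2] ✓ — Force and acceleration are vectors, mass is a scalar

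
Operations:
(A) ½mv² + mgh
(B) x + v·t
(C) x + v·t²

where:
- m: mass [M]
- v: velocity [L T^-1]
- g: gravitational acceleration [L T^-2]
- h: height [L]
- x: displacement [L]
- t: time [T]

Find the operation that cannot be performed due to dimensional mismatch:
(C) x + v·t²

(A) ½mv² + mgh: ½mv² [L^2 M T^-2] and mgh [L^2 M T^-2] — same dimensions ✓
(B) x + v·t: x [L] and v·t [L] — same dimensions ✓
(C) x + v·t²: x [L] and v·t² [L T] — different dimensions cannot be added/subtracted ✗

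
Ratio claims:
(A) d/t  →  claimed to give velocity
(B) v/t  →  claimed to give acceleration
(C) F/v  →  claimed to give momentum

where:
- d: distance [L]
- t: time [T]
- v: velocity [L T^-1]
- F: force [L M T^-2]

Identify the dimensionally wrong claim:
(C) F/v does not give momentum

(A) d/t: [L T^-1] = velocity [L T^-1] ✓
(B) v/t: [L T^-2] = acceleration [L T^-2] ✓
(C) F/v: [M T^-1] ≠ momentum [L M T^-1] ✗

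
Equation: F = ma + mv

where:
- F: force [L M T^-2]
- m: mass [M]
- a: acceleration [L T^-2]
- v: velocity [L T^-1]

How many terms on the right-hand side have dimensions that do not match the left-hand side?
1

LHS F: [L M T^-2]
- ma: [L M T^-2] ✓
- mv: [L M T^-1] ✗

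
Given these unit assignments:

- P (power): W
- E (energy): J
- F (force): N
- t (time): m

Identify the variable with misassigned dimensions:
t

The variable t (time) should have units s, not m.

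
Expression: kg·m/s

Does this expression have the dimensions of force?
No

The expression kg·m/s has dimensions [L M T^-1], but force has dimensions [L M T^-2].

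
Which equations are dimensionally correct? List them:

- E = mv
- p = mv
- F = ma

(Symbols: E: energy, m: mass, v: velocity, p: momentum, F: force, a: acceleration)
Dimensionally correct: p = mv, F = ma
Dimensionally incorrect: E = mv
Ordered (correct first, then incorrect): p = mv, F = ma, E = mv

- E = mv: LHS [L^2 M T^-2], RHS [L M T^-1] → incorrect ✗
- p = mv: LHS [L M T^-1], RHS [L M T^-1] → correct ✓
- F = ma: LHS [L M T^-2], RHS [L M T^-2] → correct ✓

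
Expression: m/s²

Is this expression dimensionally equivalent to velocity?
No

The expression m/s² has dimensions [L T^-2], but velocity has dimensions [L T^-1].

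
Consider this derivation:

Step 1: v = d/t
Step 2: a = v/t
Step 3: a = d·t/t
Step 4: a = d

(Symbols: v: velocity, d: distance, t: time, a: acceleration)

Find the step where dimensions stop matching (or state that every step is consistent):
Step 3

Step 1: v = d/t → LHS [L T^-1], RHS [L T^-1] ✓
Step 2: a = v/t → LHS [L T^-2], RHS [L T^-2] ✓
Step 3: a = d·t/t → LHS [L T^-2], RHS [L] ✗

The first dimensional inconsistency appears in step 3: a = d·t/t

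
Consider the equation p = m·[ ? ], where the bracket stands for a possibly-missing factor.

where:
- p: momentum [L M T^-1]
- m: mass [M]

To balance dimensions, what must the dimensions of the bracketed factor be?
[L T^-1] — velocity (e.g. v)

p has dimensions [L M T^-1]; m has dimensions [M].
The bracketed factor must supply [L M T^-1] / [M] = [L T^-1].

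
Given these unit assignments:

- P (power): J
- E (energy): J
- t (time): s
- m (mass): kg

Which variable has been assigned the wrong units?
P

The variable P (power) should have units W, not J.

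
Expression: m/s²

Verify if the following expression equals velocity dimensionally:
No

The expression m/s² has dimensions [L T^-2], but velocity has dimensions [L T^-1].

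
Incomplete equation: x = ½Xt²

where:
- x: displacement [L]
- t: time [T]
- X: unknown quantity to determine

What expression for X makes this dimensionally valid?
X = a (acceleration), dimensions [L T^-2]

x has dimensions [L]; the rest of the RHS (½ t²) has dimensions [T^2].
So X must have dimensions [L T^-2] — X = a (acceleration).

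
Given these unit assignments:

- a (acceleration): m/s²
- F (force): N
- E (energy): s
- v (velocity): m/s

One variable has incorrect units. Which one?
E

The variable E (energy) should have units J, not s.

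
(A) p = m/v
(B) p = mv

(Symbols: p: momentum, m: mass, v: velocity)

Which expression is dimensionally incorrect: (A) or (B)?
(A)

(A) p = m/v: LHS [L M T^-1], RHS [L^-1 M T] ✗
(B) p = mv: LHS [L M T^-1], RHS [L M T^-1] ✓

Expression (A) p = m/v is dimensionally incorrect.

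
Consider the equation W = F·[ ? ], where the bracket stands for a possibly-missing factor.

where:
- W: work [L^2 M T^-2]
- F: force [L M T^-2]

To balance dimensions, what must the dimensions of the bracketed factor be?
[L] — length (e.g. a distance d)

W has dimensions [L^2 M T^-2]; F has dimensions [L M T^-2].
The bracketed factor must supply [L^2 M T^-2] / [L M T^-2] = [L].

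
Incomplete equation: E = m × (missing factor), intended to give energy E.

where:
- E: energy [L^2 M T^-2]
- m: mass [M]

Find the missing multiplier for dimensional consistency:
v² (velocity squared), dimensions [L^2 T^-2]

E has dimensions [L^2 M T^-2] and m has dimensions [M].
The missing factor must have dimensions [L^2 M T^-2] / [M] = [L^2 T^-2], i.e. velocity squared (v²).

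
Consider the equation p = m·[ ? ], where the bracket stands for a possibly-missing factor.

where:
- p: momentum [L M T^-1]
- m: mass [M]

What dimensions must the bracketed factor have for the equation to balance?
[L T^-1] — velocity (e.g. v)

p has dimensions [L M T^-1]; m has dimensions [M].
The bracketed factor must supply [L M T^-1] / [M] = [L T^-1].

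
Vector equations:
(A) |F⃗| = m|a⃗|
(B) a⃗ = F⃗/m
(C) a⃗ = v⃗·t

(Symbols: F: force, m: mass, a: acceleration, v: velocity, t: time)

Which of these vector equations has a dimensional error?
(C) a⃗ = v⃗·t

(A) |F⃗| = m|a⃗|: LHS [L M T^-2], RHS [L M T^-2] ✓ — magnitudes of vectors are scalars
(B) a⃗ = F⃗/m: LHS [L T^-2], RHS [L T^-2] ✓ — force (vector) divided by mass (scalar)
(C) a⃗ = v⃗·t: LHS [L T^-2], RHS [L] ✗ — acceleration is velocity per time; should be v⃗/t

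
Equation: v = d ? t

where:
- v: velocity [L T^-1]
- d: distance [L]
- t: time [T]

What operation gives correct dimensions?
division (÷): v = d ÷ t

v [L T^-1]; d [L]; t [T].
d × t → [L T] ✗
d ÷ t → [L T^-1] ✓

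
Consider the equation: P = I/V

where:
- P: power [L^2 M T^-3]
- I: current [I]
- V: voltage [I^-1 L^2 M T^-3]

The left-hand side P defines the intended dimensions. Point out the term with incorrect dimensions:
The right-hand side term I/V

P has dimensions [L^2 M T^-3], but I/V has dimensions [I^2 L^-2 M^-1 T^3], so the term I/V is dimensionally wrong for P.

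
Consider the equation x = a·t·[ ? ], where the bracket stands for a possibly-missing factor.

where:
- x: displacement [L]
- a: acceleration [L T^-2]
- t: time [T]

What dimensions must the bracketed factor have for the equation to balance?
[T] — time (e.g. t)

x has dimensions [L]; a·t has dimensions [L T^-1].
The bracketed factor must supply [L] / [L T^-1] = [T].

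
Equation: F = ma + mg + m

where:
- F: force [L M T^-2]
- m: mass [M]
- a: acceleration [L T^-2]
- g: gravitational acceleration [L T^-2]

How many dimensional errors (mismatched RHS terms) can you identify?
1

LHS F: [L M T^-2]
- ma: [L M T^-2] ✓
- mg: [L M T^-2] ✓
- m: [M] ✗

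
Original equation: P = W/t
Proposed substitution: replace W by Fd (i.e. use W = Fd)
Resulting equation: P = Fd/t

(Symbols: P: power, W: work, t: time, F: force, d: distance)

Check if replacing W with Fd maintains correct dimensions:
Yes

[W] = [L^2 M T^-2] and [Fd] = [L^2 M T^-2]. These match, so the substitution replaces a quantity by one of the same dimensions and the result P = Fd/t has LHS [L^2 M T^-3] vs RHS [L^2 M T^-3] — still consistent.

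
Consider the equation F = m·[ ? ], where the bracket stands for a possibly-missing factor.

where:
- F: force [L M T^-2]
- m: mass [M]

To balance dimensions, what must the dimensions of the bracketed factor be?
[L T^-2] — acceleration (e.g. a)

F has dimensions [L M T^-2]; m has dimensions [M].
The bracketed factor must supply [L M T^-2] / [M] = [L T^-2].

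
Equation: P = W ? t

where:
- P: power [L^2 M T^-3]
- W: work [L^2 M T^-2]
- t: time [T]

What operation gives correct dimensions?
division (÷): P = W ÷ t

P [L^2 M T^-3]; W [L^2 M T^-2]; t [T].
W × t → [L^2 M T^-1] ✗
W ÷ t → [L^2 M T^-3] ✓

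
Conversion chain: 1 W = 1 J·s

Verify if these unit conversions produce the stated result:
The chain is incorrect (it contains an error).

Incorrect: Watt is J/s, not J·s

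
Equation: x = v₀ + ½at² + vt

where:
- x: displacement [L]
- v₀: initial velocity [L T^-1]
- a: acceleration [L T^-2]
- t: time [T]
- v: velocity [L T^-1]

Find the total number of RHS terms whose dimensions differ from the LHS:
1

LHS x: [L]
- v₀: [L T^-1] ✗
- ½at²: [L] ✓
- vt: [L] ✓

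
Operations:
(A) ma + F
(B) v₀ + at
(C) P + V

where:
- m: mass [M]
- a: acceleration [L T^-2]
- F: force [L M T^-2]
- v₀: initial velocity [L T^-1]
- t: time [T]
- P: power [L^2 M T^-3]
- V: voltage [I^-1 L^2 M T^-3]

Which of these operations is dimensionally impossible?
(C) P + V

(A) ma + F: ma [L M T^-2] and F [L M T^-2] — same dimensions ✓
(B) v₀ + at: v₀ [L T^-1] and at [L T^-1] — same dimensions ✓
(C) P + V: P [L^2 M T^-3] and V [I^-1 L^2 M T^-3] — different dimensions cannot be added/subtracted ✗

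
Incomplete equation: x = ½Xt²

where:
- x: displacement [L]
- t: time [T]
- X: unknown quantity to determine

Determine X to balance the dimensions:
X = a (acceleration), dimensions [L T^-2]

x has dimensions [L]; the rest of the RHS (½ t²) has dimensions [T^2].
So X must have dimensions [L T^-2] — X = a (acceleration).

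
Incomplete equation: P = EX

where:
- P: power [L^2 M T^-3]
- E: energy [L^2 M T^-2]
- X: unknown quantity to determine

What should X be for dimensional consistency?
X = f (inverse time / frequency (1/t)), dimensions [T^-1]

P has dimensions [L^2 M T^-3]; the rest of the RHS (E) has dimensions [L^2 M T^-2].
So X must have dimensions [T^-1] — X = f (inverse time / frequency (1/t)).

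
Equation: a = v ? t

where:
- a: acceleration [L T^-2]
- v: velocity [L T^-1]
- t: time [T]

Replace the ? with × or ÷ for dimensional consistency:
division (÷): a = v ÷ t

a [L T^-2]; v [L T^-1]; t [T].
v × t → [L] ✗
v ÷ t → [L T^-2] ✓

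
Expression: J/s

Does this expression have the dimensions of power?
Yes

The expression J/s has dimensions [L^2 M T^-3], which is exactly power [L^2 M T^-3].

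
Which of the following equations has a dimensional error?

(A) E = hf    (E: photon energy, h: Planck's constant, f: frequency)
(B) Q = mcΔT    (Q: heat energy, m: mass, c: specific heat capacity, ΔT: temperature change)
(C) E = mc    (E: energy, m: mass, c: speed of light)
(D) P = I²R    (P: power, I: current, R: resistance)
(C) E = mc

The equation (C) E = mc is dimensionally incorrect.

LHS (E): [L^2 M T^-2]
RHS (mc): [L M T^-1] ✗

The dimensions do not match. The other three equations balance.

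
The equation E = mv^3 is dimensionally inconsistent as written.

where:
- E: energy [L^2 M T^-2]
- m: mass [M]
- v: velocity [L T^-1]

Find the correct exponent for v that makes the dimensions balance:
The exponent of v should be 2: E = mv^2

The LHS E has dimensions [L^2 M T^-2]; v has dimensions [L T^-1].
As written, the RHS mv^3 (exponent 3 on v) has dimensions [L^3 M T^-3], which does not match.
With exponent 2, the RHS mv^2 has dimensions [L^2 M T^-2], matching the LHS.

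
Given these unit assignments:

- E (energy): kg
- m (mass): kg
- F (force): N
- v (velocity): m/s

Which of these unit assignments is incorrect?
E

The variable E (energy) should have units J, not kg.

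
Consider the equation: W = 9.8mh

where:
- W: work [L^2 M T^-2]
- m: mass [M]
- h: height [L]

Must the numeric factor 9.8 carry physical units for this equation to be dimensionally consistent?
Yes

W has dimensions [L^2 M T^-2], while mh alone has dimensions [L M]. For the equation to balance, the factor 9.8 must carry dimensions [L T^-2] — it is a dimensional constant (a numerical value of a physical quantity with its units suppressed), not a pure number.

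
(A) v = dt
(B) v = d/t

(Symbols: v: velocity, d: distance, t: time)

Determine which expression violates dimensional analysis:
(A)

(A) v = dt: LHS [L T^-1], RHS [L T] ✗
(B) v = d/t: LHS [L T^-1], RHS [L T^-1] ✓

Expression (A) v = dt is dimensionally incorrect.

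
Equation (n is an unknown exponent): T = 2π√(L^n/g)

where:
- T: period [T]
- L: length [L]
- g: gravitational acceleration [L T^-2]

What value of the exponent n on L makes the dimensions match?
n = 1

T has dimensions [T]; L has dimensions [L].
With n = 1: 2π√(L^1/g) has dimensions [T], matching the LHS ✓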